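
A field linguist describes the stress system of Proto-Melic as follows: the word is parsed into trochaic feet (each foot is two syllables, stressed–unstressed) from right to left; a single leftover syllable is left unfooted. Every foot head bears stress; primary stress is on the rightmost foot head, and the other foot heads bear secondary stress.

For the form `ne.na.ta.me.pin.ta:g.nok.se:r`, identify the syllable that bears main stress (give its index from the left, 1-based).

Parse right to left into trochaic (ˈσσ) feet: (ˈne.na) (ˈta.me) (ˈpin.ta:g) (ˈnok.se:r).
Foot heads (stressed positions): 1, 3, 5, 7.
End Rule Rightmost: primary stress on the rightmost head = syllable 7.
Primary stress: syllable 7 → ne.na.ta.me.pin.ta:g.ˈnok.se:r.

7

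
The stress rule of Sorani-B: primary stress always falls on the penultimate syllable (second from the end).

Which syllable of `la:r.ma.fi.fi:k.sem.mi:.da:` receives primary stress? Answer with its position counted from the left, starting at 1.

The word has 7 syllables; the penultimate syllable (second from the end) is syllable 6 (mi:).
Primary stress: syllable 6 → la:r.ma.fi.fi:k.sem.ˈmi:.da:.

6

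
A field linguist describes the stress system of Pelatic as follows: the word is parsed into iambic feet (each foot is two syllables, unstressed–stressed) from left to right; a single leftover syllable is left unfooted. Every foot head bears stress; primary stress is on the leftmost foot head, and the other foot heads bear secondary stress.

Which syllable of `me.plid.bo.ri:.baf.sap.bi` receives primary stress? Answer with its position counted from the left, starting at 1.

2

Parse left to right into iambic (σˈσ) feet: (me.ˈplid) (bo.ˈri:) (baf.ˈsap) bi. Syllable 7 is left unfooted.
Foot heads (stressed positions): 2, 4, 6.
End Rule Leftmost: primary stress on the leftmost head = syllable 2.
Primary stress: syllable 2 → me.ˈplid.bo.ri:.baf.sap.bi.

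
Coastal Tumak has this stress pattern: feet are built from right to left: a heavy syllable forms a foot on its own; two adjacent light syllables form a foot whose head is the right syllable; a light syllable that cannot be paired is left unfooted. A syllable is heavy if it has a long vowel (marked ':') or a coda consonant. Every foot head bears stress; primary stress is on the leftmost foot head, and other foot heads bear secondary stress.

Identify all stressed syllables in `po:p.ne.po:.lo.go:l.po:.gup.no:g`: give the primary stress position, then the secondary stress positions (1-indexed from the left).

Weights: 1 po:p H, 2 ne L, 3 po: H, 4 lo L, 5 go:l H, 6 po: H, 7 gup H, 8 no:g H.
Parse right to left (heavy = foot alone; LL = one foot; stranded L unfooted): (ˈpo:p) ne (ˈpo:) lo (ˈgo:l) (ˈpo:) (ˈgup) (ˈno:g).
Foot heads: 1, 3, 5, 6, 7, 8.
Primary stress on the leftmost head = syllable 1.
Secondary stress on 3, 5, 6, 7, 8: ˈpo:p.ne.ˌpo:.lo.ˌgo:l.ˌpo:.ˌgup.ˌno:g.

primary 1, secondary 3, 5, 6, 7, 8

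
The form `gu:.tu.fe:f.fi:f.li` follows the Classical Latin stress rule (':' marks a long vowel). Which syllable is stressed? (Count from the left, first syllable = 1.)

4

Classical Latin: stress the penult if heavy (long vowel or closed), else the antepenult.
Weights: 3 fe:f H, 4 fi:f H, 5 li L.
The penult (syllable 4, fi:f) is heavy, so it takes stress.
Stress on syllable 4: gu:.tu.fe:f.ˈfi:f.li.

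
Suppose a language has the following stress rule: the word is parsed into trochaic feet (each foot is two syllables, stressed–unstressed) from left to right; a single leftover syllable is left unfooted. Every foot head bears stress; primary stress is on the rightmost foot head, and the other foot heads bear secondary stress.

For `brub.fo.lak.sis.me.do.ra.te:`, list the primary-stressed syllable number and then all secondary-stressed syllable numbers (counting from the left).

Parse left to right into trochaic (ˈσσ) feet: (ˈbrub.fo) (ˈlak.sis) (ˈme.do) (ˈra.te:).
Foot heads (stressed positions): 1, 3, 5, 7.
End Rule Rightmost: primary stress on the rightmost head = syllable 7.
Secondary stress on 1, 3, 5: ˌbrub.fo.ˌlak.sis.ˌme.do.ˈra.te:.

primary 7, secondary 1, 3, 5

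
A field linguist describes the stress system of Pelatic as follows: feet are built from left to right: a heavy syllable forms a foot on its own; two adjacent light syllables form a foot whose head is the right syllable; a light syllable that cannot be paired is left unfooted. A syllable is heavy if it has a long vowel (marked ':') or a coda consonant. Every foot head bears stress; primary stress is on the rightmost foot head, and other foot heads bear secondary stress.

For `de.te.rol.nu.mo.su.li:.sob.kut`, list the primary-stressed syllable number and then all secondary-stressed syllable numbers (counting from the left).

primary 9, secondary 2, 3, 5, 7, 8

Weights: 1 de L, 2 te L, 3 rol H, 4 nu L, 5 mo L, 6 su L, 7 li: H, 8 sob H, 9 kut H.
Parse left to right (heavy = foot alone; LL = one foot; stranded L unfooted): (de.ˈte) (ˈrol) (nu.ˈmo) su (ˈli:) (ˈsob) (ˈkut).
Foot heads: 2, 3, 5, 7, 8, 9.
Primary stress on the rightmost head = syllable 9.
Secondary stress on 2, 3, 5, 7, 8: de.ˌte.ˌrol.nu.ˌmo.su.ˌli:.ˌsob.ˈkut.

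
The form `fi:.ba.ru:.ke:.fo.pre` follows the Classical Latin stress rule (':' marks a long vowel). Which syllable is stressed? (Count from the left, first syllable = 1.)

Classical Latin: stress the penult if heavy (long vowel or closed), else the antepenult.
Weights: 4 ke: H, 5 fo L, 6 pre L.
The penult (syllable 5, fo) is light, so stress falls on the antepenult (syllable 4, ke:).
Stress on syllable 4: fi:.ba.ru:.ˈke:.fo.pre.

4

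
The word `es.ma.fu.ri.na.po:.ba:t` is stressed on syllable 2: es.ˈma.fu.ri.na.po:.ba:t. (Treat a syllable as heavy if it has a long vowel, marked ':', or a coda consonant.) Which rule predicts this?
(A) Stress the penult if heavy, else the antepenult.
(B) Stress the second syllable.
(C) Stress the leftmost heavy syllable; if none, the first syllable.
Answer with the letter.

Rule A → syllable 6 (observed: 2).
Rule B → syllable 2 ✓.
Rule C → syllable 1 (observed: 2).

B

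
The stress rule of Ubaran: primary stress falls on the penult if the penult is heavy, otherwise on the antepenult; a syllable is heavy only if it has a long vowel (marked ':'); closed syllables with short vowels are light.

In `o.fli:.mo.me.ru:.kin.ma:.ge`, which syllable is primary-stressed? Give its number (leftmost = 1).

Weights: 6 kin L, 7 ma: H, 8 ge L.
The penult (syllable 7, ma:) is heavy, so it takes stress.
Primary stress: syllable 7 → o.fli:.mo.me.ru:.kin.ˈma:.ge.

7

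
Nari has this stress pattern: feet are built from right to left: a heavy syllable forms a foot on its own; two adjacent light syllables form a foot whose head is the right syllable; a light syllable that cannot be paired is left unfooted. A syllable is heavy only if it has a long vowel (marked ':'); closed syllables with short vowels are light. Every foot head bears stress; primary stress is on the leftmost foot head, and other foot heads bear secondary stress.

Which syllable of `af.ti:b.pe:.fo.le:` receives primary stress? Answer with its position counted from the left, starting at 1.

2

Weights: 1 af L, 2 ti:b H, 3 pe: H, 4 fo L, 5 le: H.
Parse right to left (heavy = foot alone; LL = one foot; stranded L unfooted): af (ˈti:b) (ˈpe:) fo (ˈle:).
Foot heads: 2, 3, 5.
Primary stress on the leftmost head = syllable 2.
Primary stress: syllable 2 → af.ˈti:b.pe:.fo.le:.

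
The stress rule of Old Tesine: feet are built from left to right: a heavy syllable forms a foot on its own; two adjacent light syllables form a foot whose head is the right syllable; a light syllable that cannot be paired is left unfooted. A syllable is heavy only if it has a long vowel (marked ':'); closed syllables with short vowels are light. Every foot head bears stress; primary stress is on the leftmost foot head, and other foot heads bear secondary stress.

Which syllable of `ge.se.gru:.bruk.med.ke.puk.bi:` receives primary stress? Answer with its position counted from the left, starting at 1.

2

Weights: 1 ge L, 2 se L, 3 gru: H, 4 bruk L, 5 med L, 6 ke L, 7 puk L, 8 bi: H.
Parse left to right (heavy = foot alone; LL = one foot; stranded L unfooted): (ge.ˈse) (ˈgru:) (bruk.ˈmed) (ke.ˈpuk) (ˈbi:).
Foot heads: 2, 3, 5, 7, 8.
Primary stress on the leftmost head = syllable 2.
Primary stress: syllable 2 → ge.ˈse.gru:.bruk.med.ke.puk.bi:.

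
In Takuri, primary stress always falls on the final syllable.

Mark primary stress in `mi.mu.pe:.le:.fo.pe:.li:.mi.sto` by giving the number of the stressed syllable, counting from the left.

9

The word has 9 syllables; the final syllable is syllable 9 (sto).
Primary stress: syllable 9 → mi.mu.pe:.le:.fo.pe:.li:.mi.ˈsto.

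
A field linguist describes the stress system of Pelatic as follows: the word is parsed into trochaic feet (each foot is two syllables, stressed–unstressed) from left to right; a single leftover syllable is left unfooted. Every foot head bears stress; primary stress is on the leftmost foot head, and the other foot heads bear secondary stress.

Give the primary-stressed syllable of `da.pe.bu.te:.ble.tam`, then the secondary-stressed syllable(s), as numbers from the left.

Parse left to right into trochaic (ˈσσ) feet: (ˈda.pe) (ˈbu.te:) (ˈble.tam).
Foot heads (stressed positions): 1, 3, 5.
End Rule Leftmost: primary stress on the leftmost head = syllable 1.
Secondary stress on 3, 5: ˈda.pe.ˌbu.te:.ˌble.tam.

primary 1, secondary 3, 5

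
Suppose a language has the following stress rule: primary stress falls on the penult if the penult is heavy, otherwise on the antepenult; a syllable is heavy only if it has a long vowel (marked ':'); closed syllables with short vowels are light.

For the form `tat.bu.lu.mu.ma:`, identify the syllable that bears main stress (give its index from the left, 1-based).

3

Weights: 3 lu L, 4 mu L, 5 ma: H.
The penult (syllable 4, mu) is light, so stress falls on the antepenult (syllable 3, lu).
Primary stress: syllable 3 → tat.bu.ˈlu.mu.ma:.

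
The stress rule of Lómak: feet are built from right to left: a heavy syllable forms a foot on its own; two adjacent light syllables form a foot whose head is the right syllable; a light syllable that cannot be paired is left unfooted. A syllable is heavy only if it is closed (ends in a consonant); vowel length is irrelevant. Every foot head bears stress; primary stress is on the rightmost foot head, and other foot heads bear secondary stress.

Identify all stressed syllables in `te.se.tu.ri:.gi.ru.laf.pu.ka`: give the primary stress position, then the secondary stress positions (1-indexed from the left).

Weights: 1 te L, 2 se L, 3 tu L, 4 ri: L, 5 gi L, 6 ru L, 7 laf H, 8 pu L, 9 ka L.
Parse right to left (heavy = foot alone; LL = one foot; stranded L unfooted): (te.ˈse) (tu.ˈri:) (gi.ˈru) (ˈlaf) (pu.ˈka).
Foot heads: 2, 4, 6, 7, 9.
Primary stress on the rightmost head = syllable 9.
Secondary stress on 2, 4, 6, 7: te.ˌse.tu.ˌri:.gi.ˌru.ˌlaf.pu.ˈka.

primary 9, secondary 2, 4, 6, 7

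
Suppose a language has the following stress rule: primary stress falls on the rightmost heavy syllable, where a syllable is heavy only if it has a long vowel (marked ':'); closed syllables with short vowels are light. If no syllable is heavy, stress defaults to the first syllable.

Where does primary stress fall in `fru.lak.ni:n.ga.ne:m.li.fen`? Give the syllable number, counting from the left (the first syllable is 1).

Weights: 1 fru L, 2 lak L, 3 ni:n H, 4 ga L, 5 ne:m H, 6 li L, 7 fen L.
Heavy syllables in the domain: 3, 5. The rightmost is syllable 5 (ne:m).
Primary stress: syllable 5 → fru.lak.ni:n.ga.ˈne:m.li.fen.

5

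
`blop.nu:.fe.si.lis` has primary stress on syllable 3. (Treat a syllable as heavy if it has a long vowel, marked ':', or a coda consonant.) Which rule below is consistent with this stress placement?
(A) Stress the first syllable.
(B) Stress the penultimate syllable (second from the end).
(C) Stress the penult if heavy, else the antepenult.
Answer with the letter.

C

Rule A → syllable 1 (observed: 3).
Rule B → syllable 4 (observed: 3).
Rule C → syllable 3 ✓.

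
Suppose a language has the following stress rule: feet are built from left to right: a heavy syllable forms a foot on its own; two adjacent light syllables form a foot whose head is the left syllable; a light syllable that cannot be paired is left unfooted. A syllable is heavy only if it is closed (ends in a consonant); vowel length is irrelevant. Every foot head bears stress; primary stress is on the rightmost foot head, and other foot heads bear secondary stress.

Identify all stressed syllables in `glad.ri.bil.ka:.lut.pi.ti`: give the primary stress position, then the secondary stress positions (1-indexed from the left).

Weights: 1 glad H, 2 ri L, 3 bil H, 4 ka: L, 5 lut H, 6 pi L, 7 ti L.
Parse left to right (heavy = foot alone; LL = one foot; stranded L unfooted): (ˈglad) ri (ˈbil) ka: (ˈlut) (ˈpi.ti).
Foot heads: 1, 3, 5, 6.
Primary stress on the rightmost head = syllable 6.
Secondary stress on 1, 3, 5: ˌglad.ri.ˌbil.ka:.ˌlut.ˈpi.ti.

primary 6, secondary 1, 3, 5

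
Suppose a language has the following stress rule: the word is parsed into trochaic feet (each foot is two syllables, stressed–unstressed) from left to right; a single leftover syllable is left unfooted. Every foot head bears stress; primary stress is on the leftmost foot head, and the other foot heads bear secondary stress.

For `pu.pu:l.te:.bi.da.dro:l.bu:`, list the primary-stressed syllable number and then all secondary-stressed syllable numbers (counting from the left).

Parse left to right into trochaic (ˈσσ) feet: (ˈpu.pu:l) (ˈte:.bi) (ˈda.dro:l) bu:. Syllable 7 is left unfooted.
Foot heads (stressed positions): 1, 3, 5.
End Rule Leftmost: primary stress on the leftmost head = syllable 1.
Secondary stress on 3, 5: ˈpu.pu:l.ˌte:.bi.ˌda.dro:l.bu:.

primary 1, secondary 3, 5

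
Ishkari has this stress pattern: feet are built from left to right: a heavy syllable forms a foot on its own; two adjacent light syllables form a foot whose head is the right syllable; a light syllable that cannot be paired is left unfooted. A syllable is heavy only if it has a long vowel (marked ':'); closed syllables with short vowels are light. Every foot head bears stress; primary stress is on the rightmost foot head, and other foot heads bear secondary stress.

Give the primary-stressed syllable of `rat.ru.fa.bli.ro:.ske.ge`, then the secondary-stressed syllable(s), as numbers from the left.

Weights: 1 rat L, 2 ru L, 3 fa L, 4 bli L, 5 ro: H, 6 ske L, 7 ge L.
Parse left to right (heavy = foot alone; LL = one foot; stranded L unfooted): (rat.ˈru) (fa.ˈbli) (ˈro:) (ske.ˈge).
Foot heads: 2, 4, 5, 7.
Primary stress on the rightmost head = syllable 7.
Secondary stress on 2, 4, 5: rat.ˌru.fa.ˌbli.ˌro:.ske.ˈge.

primary 7, secondary 2, 4, 5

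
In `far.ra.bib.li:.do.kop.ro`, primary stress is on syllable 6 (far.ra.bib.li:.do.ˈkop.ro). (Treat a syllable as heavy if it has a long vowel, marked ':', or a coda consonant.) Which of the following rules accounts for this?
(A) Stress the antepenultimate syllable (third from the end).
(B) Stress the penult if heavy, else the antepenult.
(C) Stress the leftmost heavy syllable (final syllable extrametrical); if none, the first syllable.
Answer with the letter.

B

Rule A → syllable 5 (observed: 6).
Rule B → syllable 6 ✓.
Rule C → syllable 1 (observed: 6).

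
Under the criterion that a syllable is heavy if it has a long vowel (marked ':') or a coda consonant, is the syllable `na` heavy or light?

`na`: short vowel, open (no coda). Short vowel, open → light.

light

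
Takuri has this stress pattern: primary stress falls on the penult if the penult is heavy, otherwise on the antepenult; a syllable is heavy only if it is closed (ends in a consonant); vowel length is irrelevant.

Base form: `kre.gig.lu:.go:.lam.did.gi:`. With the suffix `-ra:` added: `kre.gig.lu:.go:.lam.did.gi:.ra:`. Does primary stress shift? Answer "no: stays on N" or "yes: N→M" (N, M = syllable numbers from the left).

Base `kre.gig.lu:.go:.lam.did.gi:` (7 syllables):
  Weights: 5 lam H, 6 did H, 7 gi: L.
  The penult (syllable 6, did) is heavy, so it takes stress.
  → primary stress on syllable 6.
Suffixed `kre.gig.lu:.go:.lam.did.gi:.ra:` (8 syllables):
  Weights: 6 did H, 7 gi: L, 8 ra: L.
  The penult (syllable 7, gi:) is light, so stress falls on the antepenult (syllable 6, did).
  → primary stress on syllable 6.

no: stays on 6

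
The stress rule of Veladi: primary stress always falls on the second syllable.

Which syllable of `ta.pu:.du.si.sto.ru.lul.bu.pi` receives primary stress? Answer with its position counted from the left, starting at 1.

2

The word has 9 syllables; the second syllable is syllable 2 (pu:).
Primary stress: syllable 2 → ta.ˈpu:.du.si.sto.ru.lul.bu.pi.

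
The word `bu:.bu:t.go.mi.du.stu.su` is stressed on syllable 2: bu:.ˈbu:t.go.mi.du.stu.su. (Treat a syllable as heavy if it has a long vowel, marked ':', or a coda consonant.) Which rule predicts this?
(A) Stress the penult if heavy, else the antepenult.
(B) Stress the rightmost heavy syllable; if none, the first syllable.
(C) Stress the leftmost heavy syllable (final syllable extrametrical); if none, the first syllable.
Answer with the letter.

Rule A → syllable 5 (observed: 2).
Rule B → syllable 2 ✓.
Rule C → syllable 1 (observed: 2).

B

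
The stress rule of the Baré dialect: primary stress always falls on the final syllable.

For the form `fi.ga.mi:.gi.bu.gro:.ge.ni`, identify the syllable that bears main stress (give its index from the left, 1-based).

8

The word has 8 syllables; the final syllable is syllable 8 (ni).
Primary stress: syllable 8 → fi.ga.mi:.gi.bu.gro:.ge.ˈni.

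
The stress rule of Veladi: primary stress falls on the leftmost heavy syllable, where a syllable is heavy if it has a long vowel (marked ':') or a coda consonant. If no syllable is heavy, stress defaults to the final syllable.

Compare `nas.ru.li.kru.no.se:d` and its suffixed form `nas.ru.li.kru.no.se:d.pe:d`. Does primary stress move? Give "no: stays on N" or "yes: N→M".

no: stays on 1

Base `nas.ru.li.kru.no.se:d` (6 syllables):
  Weights: 1 nas H, 2 ru L, 3 li L, 4 kru L, 5 no L, 6 se:d H.
  Heavy syllables in the domain: 1, 6. The leftmost is syllable 1 (nas).
  → primary stress on syllable 1.
Suffixed `nas.ru.li.kru.no.se:d.pe:d` (7 syllables):
  Weights: 1 nas H, 2 ru L, 3 li L, 4 kru L, 5 no L, 6 se:d H, 7 pe:d H.
  Heavy syllables in the domain: 1, 6, 7. The leftmost is syllable 1 (nas).
  → primary stress on syllable 1.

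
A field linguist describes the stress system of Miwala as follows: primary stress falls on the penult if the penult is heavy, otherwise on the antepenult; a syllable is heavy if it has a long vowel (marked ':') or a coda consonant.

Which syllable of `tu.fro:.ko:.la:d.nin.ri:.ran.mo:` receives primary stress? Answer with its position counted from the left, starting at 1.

7

Weights: 6 ri: H, 7 ran H, 8 mo: H.
The penult (syllable 7, ran) is heavy, so it takes stress.
Primary stress: syllable 7 → tu.fro:.ko:.la:d.nin.ri:.ˈran.mo:.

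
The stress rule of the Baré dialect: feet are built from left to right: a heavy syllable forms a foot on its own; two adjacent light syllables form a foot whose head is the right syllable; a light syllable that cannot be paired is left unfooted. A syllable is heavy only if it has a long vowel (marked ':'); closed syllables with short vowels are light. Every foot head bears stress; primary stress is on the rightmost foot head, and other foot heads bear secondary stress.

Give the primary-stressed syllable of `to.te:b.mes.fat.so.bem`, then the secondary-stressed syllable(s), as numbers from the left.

Weights: 1 to L, 2 te:b H, 3 mes L, 4 fat L, 5 so L, 6 bem L.
Parse left to right (heavy = foot alone; LL = one foot; stranded L unfooted): to (ˈte:b) (mes.ˈfat) (so.ˈbem).
Foot heads: 2, 4, 6.
Primary stress on the rightmost head = syllable 6.
Secondary stress on 2, 4: to.ˌte:b.mes.ˌfat.so.ˈbem.

primary 6, secondary 2, 4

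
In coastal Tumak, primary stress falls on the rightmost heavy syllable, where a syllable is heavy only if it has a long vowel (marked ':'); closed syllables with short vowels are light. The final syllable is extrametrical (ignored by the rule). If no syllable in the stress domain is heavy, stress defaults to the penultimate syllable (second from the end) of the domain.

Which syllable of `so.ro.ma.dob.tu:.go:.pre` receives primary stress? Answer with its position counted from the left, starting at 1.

The final syllable (7, pre) is extrametrical; the stress domain is syllables 1–6.
Weights: 1 so L, 2 ro L, 3 ma L, 4 dob L, 5 tu: H, 6 go: H.
Heavy syllables in the domain: 5, 6. The rightmost is syllable 6 (go:).
Primary stress: syllable 6 → so.ro.ma.dob.tu:.ˈgo:.pre.

6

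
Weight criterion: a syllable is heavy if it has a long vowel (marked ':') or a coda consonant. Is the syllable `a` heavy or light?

`a`: short vowel, open (no coda). Short vowel, open → light.

light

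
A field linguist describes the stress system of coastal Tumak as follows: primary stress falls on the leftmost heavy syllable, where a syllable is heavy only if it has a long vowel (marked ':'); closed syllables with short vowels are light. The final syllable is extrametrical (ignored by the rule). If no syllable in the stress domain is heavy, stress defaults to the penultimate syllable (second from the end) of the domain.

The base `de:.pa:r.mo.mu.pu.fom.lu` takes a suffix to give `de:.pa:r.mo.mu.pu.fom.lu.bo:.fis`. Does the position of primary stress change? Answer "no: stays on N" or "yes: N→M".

no: stays on 1

Base `de:.pa:r.mo.mu.pu.fom.lu` (7 syllables):
  The final syllable (7, lu) is extrametrical; the stress domain is syllables 1–6.
  Weights: 1 de: H, 2 pa:r H, 3 mo L, 4 mu L, 5 pu L, 6 fom L.
  Heavy syllables in the domain: 1, 2. The leftmost is syllable 1 (de:).
  → primary stress on syllable 1.
Suffixed `de:.pa:r.mo.mu.pu.fom.lu.bo:.fis` (9 syllables):
  The final syllable (9, fis) is extrametrical; the stress domain is syllables 1–8.
  Weights: 1 de: H, 2 pa:r H, 3 mo L, 4 mu L, 5 pu L, 6 fom L, 7 lu L, 8 bo: H.
  Heavy syllables in the domain: 1, 2, 8. The leftmost is syllable 1 (de:).
  → primary stress on syllable 1.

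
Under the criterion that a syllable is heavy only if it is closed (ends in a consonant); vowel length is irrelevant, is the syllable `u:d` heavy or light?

`u:d`: long vowel, closed (coda /d/). Closed (coda /d/) → heavy.

heavy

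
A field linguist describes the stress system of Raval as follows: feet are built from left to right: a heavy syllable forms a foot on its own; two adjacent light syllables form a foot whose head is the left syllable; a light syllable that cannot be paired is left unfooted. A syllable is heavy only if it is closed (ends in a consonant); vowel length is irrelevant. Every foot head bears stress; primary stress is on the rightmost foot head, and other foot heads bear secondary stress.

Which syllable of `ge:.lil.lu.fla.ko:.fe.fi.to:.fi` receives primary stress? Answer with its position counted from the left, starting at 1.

7

Weights: 1 ge: L, 2 lil H, 3 lu L, 4 fla L, 5 ko: L, 6 fe L, 7 fi L, 8 to: L, 9 fi L.
Parse left to right (heavy = foot alone; LL = one foot; stranded L unfooted): ge: (ˈlil) (ˈlu.fla) (ˈko:.fe) (ˈfi.to:) fi.
Foot heads: 2, 3, 5, 7.
Primary stress on the rightmost head = syllable 7.
Primary stress: syllable 7 → ge:.lil.lu.fla.ko:.fe.ˈfi.to:.fi.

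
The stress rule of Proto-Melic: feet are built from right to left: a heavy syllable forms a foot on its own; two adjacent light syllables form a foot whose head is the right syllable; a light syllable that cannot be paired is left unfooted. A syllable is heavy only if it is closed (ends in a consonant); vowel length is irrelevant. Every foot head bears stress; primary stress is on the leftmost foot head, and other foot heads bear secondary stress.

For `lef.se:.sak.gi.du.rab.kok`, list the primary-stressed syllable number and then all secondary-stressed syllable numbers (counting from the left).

primary 1, secondary 3, 5, 6, 7

Weights: 1 lef H, 2 se: L, 3 sak H, 4 gi L, 5 du L, 6 rab H, 7 kok H.
Parse right to left (heavy = foot alone; LL = one foot; stranded L unfooted): (ˈlef) se: (ˈsak) (gi.ˈdu) (ˈrab) (ˈkok).
Foot heads: 1, 3, 5, 6, 7.
Primary stress on the leftmost head = syllable 1.
Secondary stress on 3, 5, 6, 7: ˈlef.se:.ˌsak.gi.ˌdu.ˌrab.ˌkok.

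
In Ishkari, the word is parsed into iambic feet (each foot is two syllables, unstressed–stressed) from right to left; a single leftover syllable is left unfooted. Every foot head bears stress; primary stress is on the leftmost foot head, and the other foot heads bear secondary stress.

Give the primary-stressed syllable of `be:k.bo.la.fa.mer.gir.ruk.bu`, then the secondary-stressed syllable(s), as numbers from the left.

Parse right to left into iambic (σˈσ) feet: (be:k.ˈbo) (la.ˈfa) (mer.ˈgir) (ruk.ˈbu).
Foot heads (stressed positions): 2, 4, 6, 8.
End Rule Leftmost: primary stress on the leftmost head = syllable 2.
Secondary stress on 4, 6, 8: be:k.ˈbo.la.ˌfa.mer.ˌgir.ruk.ˌbu.

primary 2, secondary 4, 6, 8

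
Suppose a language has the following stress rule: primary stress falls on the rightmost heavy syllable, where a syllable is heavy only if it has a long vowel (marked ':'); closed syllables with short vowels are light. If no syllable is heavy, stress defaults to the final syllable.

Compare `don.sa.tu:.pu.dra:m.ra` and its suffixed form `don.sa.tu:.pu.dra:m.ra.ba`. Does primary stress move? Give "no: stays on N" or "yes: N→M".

Base `don.sa.tu:.pu.dra:m.ra` (6 syllables):
  Weights: 1 don L, 2 sa L, 3 tu: H, 4 pu L, 5 dra:m H, 6 ra L.
  Heavy syllables in the domain: 3, 5. The rightmost is syllable 5 (dra:m).
  → primary stress on syllable 5.
Suffixed `don.sa.tu:.pu.dra:m.ra.ba` (7 syllables):
  Weights: 1 don L, 2 sa L, 3 tu: H, 4 pu L, 5 dra:m H, 6 ra L, 7 ba L.
  Heavy syllables in the domain: 3, 5. The rightmost is syllable 5 (dra:m).
  → primary stress on syllable 5.

no: stays on 5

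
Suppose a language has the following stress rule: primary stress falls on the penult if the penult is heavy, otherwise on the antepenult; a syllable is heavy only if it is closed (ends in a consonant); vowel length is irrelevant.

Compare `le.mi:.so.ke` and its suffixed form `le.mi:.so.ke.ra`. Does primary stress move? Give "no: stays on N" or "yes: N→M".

yes: 2→3

Base `le.mi:.so.ke` (4 syllables):
  Weights: 2 mi: L, 3 so L, 4 ke L.
  The penult (syllable 3, so) is light, so stress falls on the antepenult (syllable 2, mi:).
  → primary stress on syllable 2.
Suffixed `le.mi:.so.ke.ra` (5 syllables):
  Weights: 3 so L, 4 ke L, 5 ra L.
  The penult (syllable 4, ke) is light, so stress falls on the antepenult (syllable 3, so).
  → primary stress on syllable 3.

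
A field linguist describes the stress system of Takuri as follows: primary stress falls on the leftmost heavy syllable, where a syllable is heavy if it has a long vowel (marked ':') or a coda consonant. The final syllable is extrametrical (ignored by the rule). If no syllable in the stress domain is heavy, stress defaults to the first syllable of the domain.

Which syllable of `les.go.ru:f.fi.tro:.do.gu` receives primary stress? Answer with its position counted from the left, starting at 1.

The final syllable (7, gu) is extrametrical; the stress domain is syllables 1–6.
Weights: 1 les H, 2 go L, 3 ru:f H, 4 fi L, 5 tro: H, 6 do L.
Heavy syllables in the domain: 1, 3, 5. The leftmost is syllable 1 (les).
Primary stress: syllable 1 → ˈles.go.ru:f.fi.tro:.do.gu.

1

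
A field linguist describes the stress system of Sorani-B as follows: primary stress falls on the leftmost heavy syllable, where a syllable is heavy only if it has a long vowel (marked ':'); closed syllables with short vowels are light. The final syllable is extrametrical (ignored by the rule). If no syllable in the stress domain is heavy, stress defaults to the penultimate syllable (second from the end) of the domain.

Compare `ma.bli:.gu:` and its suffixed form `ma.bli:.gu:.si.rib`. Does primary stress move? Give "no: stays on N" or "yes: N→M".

no: stays on 2

Base `ma.bli:.gu:` (3 syllables):
  The final syllable (3, gu:) is extrametrical; the stress domain is syllables 1–2.
  Weights: 1 ma L, 2 bli: H.
  Heavy syllables in the domain: 2. The leftmost is syllable 2 (bli:).
  → primary stress on syllable 2.
Suffixed `ma.bli:.gu:.si.rib` (5 syllables):
  The final syllable (5, rib) is extrametrical; the stress domain is syllables 1–4.
  Weights: 1 ma L, 2 bli: H, 3 gu: H, 4 si L.
  Heavy syllables in the domain: 2, 3. The leftmost is syllable 2 (bli:).
  → primary stress on syllable 2.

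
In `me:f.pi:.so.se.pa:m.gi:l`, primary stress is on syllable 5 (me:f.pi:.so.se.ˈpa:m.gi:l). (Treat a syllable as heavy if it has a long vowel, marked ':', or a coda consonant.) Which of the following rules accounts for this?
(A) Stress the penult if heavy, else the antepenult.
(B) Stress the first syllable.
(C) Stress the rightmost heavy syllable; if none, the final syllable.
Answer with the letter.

Rule A → syllable 5 ✓.
Rule B → syllable 1 (observed: 5).
Rule C → syllable 6 (observed: 5).

A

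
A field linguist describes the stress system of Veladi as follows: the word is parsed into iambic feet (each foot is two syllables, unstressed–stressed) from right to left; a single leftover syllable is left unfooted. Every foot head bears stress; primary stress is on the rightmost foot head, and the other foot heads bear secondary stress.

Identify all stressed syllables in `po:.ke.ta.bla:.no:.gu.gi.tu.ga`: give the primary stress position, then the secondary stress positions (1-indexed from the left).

Parse right to left into iambic (σˈσ) feet: po: (ke.ˈta) (bla:.ˈno:) (gu.ˈgi) (tu.ˈga). Syllable 1 is left unfooted.
Foot heads (stressed positions): 3, 5, 7, 9.
End Rule Rightmost: primary stress on the rightmost head = syllable 9.
Secondary stress on 3, 5, 7: po:.ke.ˌta.bla:.ˌno:.gu.ˌgi.tu.ˈga.

primary 9, secondary 3, 5, 7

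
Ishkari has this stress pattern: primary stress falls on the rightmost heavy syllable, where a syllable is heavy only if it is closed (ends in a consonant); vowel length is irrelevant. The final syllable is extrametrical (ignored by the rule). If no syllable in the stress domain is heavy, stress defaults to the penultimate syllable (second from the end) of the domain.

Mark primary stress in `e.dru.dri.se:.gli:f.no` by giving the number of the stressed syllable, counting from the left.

5

The final syllable (6, no) is extrametrical; the stress domain is syllables 1–5.
Weights: 1 e L, 2 dru L, 3 dri L, 4 se: L, 5 gli:f H.
Heavy syllables in the domain: 5. The rightmost is syllable 5 (gli:f).
Primary stress: syllable 5 → e.dru.dri.se:.ˈgli:f.no.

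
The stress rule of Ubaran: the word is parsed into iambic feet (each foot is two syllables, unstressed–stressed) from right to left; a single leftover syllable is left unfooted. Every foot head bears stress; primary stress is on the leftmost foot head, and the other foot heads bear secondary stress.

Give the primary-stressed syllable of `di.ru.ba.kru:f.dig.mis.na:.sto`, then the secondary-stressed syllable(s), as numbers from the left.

primary 2, secondary 4, 6, 8

Parse right to left into iambic (σˈσ) feet: (di.ˈru) (ba.ˈkru:f) (dig.ˈmis) (na:.ˈsto).
Foot heads (stressed positions): 2, 4, 6, 8.
End Rule Leftmost: primary stress on the leftmost head = syllable 2.
Secondary stress on 4, 6, 8: di.ˈru.ba.ˌkru:f.dig.ˌmis.na:.ˌsto.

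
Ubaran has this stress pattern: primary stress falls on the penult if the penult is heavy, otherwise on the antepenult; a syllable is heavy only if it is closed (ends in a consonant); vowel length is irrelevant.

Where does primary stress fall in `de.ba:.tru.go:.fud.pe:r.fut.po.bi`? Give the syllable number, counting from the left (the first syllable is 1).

Weights: 7 fut H, 8 po L, 9 bi L.
The penult (syllable 8, po) is light, so stress falls on the antepenult (syllable 7, fut).
Primary stress: syllable 7 → de.ba:.tru.go:.fud.pe:r.ˈfut.po.bi.

7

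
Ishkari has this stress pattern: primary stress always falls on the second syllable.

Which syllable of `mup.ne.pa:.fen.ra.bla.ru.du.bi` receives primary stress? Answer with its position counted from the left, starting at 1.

2

The word has 9 syllables; the second syllable is syllable 2 (ne).
Primary stress: syllable 2 → mup.ˈne.pa:.fen.ra.bla.ru.du.bi.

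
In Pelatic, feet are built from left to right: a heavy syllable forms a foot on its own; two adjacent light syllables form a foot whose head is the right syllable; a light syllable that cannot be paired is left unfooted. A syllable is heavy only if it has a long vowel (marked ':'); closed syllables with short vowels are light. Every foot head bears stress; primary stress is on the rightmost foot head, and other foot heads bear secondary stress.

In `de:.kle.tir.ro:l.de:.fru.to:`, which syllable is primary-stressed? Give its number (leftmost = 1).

7

Weights: 1 de: H, 2 kle L, 3 tir L, 4 ro:l H, 5 de: H, 6 fru L, 7 to: H.
Parse left to right (heavy = foot alone; LL = one foot; stranded L unfooted): (ˈde:) (kle.ˈtir) (ˈro:l) (ˈde:) fru (ˈto:).
Foot heads: 1, 3, 4, 5, 7.
Primary stress on the rightmost head = syllable 7.
Primary stress: syllable 7 → de:.kle.tir.ro:l.de:.fru.ˈto:.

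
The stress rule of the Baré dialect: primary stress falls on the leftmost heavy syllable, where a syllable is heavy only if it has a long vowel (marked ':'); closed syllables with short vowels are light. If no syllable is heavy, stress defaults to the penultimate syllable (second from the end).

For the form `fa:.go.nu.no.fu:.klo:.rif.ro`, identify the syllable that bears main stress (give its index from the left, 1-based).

1

Weights: 1 fa: H, 2 go L, 3 nu L, 4 no L, 5 fu: H, 6 klo: H, 7 rif L, 8 ro L.
Heavy syllables in the domain: 1, 5, 6. The leftmost is syllable 1 (fa:).
Primary stress: syllable 1 → ˈfa:.go.nu.no.fu:.klo:.rif.ro.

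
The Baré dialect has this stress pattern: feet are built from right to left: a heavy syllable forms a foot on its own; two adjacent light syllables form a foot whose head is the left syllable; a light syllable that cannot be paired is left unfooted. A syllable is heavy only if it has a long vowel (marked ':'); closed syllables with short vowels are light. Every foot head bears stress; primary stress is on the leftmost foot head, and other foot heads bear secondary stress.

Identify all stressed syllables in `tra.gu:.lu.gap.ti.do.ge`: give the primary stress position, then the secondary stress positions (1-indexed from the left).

Weights: 1 tra L, 2 gu: H, 3 lu L, 4 gap L, 5 ti L, 6 do L, 7 ge L.
Parse right to left (heavy = foot alone; LL = one foot; stranded L unfooted): tra (ˈgu:) lu (ˈgap.ti) (ˈdo.ge).
Foot heads: 2, 4, 6.
Primary stress on the leftmost head = syllable 2.
Secondary stress on 4, 6: tra.ˈgu:.lu.ˌgap.ti.ˌdo.ge.

primary 2, secondary 4, 6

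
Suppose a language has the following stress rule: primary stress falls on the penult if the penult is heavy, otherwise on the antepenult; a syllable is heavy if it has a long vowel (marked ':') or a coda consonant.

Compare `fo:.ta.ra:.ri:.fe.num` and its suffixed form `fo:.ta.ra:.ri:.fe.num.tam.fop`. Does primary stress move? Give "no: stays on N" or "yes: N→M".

yes: 4→7

Base `fo:.ta.ra:.ri:.fe.num` (6 syllables):
  Weights: 4 ri: H, 5 fe L, 6 num H.
  The penult (syllable 5, fe) is light, so stress falls on the antepenult (syllable 4, ri:).
  → primary stress on syllable 4.
Suffixed `fo:.ta.ra:.ri:.fe.num.tam.fop` (8 syllables):
  Weights: 6 num H, 7 tam H, 8 fop H.
  The penult (syllable 7, tam) is heavy, so it takes stress.
  → primary stress on syllable 7.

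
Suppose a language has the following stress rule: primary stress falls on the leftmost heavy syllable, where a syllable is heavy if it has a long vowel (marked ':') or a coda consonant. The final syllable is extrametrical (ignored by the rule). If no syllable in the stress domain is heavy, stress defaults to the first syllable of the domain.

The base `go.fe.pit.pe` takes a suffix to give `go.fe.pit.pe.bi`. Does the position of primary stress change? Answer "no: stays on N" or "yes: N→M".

no: stays on 3

Base `go.fe.pit.pe` (4 syllables):
  The final syllable (4, pe) is extrametrical; the stress domain is syllables 1–3.
  Weights: 1 go L, 2 fe L, 3 pit H.
  Heavy syllables in the domain: 3. The leftmost is syllable 3 (pit).
  → primary stress on syllable 3.
Suffixed `go.fe.pit.pe.bi` (5 syllables):
  The final syllable (5, bi) is extrametrical; the stress domain is syllables 1–4.
  Weights: 1 go L, 2 fe L, 3 pit H, 4 pe L.
  Heavy syllables in the domain: 3. The leftmost is syllable 3 (pit).
  → primary stress on syllable 3.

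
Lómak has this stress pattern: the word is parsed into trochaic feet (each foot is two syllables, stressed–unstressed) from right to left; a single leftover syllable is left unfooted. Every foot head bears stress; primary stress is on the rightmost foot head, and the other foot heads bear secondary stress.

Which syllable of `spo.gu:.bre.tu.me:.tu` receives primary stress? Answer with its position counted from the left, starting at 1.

5

Parse right to left into trochaic (ˈσσ) feet: (ˈspo.gu:) (ˈbre.tu) (ˈme:.tu).
Foot heads (stressed positions): 1, 3, 5.
End Rule Rightmost: primary stress on the rightmost head = syllable 5.
Primary stress: syllable 5 → spo.gu:.bre.tu.ˈme:.tu.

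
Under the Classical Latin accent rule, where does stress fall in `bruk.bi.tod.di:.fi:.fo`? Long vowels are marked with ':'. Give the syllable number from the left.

5

Classical Latin: stress the penult if heavy (long vowel or closed), else the antepenult.
Weights: 4 di: H, 5 fi: H, 6 fo L.
The penult (syllable 5, fi:) is heavy, so it takes stress.
Stress on syllable 5: bruk.bi.tod.di:.ˈfi:.fo.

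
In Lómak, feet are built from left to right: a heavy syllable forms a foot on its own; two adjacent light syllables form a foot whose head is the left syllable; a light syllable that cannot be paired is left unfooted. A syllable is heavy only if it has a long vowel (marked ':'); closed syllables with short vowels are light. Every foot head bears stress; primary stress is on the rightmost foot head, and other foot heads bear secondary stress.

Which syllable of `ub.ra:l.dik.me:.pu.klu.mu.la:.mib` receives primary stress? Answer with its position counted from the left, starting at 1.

8

Weights: 1 ub L, 2 ra:l H, 3 dik L, 4 me: H, 5 pu L, 6 klu L, 7 mu L, 8 la: H, 9 mib L.
Parse left to right (heavy = foot alone; LL = one foot; stranded L unfooted): ub (ˈra:l) dik (ˈme:) (ˈpu.klu) mu (ˈla:) mib.
Foot heads: 2, 4, 5, 8.
Primary stress on the rightmost head = syllable 8.
Primary stress: syllable 8 → ub.ra:l.dik.me:.pu.klu.mu.ˈla:.mib.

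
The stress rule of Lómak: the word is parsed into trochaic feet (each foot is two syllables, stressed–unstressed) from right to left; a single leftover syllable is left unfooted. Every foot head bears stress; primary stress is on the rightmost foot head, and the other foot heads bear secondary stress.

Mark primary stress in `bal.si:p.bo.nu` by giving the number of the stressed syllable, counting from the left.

Parse right to left into trochaic (ˈσσ) feet: (ˈbal.si:p) (ˈbo.nu).
Foot heads (stressed positions): 1, 3.
End Rule Rightmost: primary stress on the rightmost head = syllable 3.
Primary stress: syllable 3 → bal.si:p.ˈbo.nu.

3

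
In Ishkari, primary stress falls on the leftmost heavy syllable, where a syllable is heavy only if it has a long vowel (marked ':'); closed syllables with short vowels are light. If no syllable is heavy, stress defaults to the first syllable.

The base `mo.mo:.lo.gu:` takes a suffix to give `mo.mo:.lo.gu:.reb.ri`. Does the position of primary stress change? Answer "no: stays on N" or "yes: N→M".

Base `mo.mo:.lo.gu:` (4 syllables):
  Weights: 1 mo L, 2 mo: H, 3 lo L, 4 gu: H.
  Heavy syllables in the domain: 2, 4. The leftmost is syllable 2 (mo:).
  → primary stress on syllable 2.
Suffixed `mo.mo:.lo.gu:.reb.ri` (6 syllables):
  Weights: 1 mo L, 2 mo: H, 3 lo L, 4 gu: H, 5 reb L, 6 ri L.
  Heavy syllables in the domain: 2, 4. The leftmost is syllable 2 (mo:).
  → primary stress on syllable 2.

no: stays on 2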